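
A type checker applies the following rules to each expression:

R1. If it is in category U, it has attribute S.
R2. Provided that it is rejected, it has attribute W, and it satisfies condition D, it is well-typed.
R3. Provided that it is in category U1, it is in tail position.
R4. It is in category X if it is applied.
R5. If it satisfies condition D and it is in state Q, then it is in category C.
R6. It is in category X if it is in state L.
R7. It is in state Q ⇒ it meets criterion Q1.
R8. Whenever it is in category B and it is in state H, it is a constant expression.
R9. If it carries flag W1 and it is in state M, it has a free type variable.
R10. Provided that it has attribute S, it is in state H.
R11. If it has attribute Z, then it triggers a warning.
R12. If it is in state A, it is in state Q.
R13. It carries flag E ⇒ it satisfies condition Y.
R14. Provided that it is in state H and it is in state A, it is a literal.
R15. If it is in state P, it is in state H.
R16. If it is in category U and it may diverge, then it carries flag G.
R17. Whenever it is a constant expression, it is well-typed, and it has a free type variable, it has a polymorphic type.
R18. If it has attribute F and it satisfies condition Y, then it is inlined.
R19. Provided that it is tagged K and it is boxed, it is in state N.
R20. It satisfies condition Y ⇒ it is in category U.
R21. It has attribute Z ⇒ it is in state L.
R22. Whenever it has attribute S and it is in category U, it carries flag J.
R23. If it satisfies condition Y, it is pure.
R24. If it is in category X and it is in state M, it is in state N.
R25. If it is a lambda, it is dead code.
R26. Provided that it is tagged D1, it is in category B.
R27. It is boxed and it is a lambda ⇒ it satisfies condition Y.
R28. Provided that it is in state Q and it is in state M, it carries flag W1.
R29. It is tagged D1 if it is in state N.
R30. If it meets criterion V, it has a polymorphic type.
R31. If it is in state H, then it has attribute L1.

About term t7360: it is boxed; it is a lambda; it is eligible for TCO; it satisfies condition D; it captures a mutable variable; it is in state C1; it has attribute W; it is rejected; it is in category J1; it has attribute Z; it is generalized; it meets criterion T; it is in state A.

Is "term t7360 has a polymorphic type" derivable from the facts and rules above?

Forward chaining from the given facts derives: is well-typed, triggers a warning, is in state Q, is in state L, is dead code, satisfies condition Y, is in category C, is in category X, meets criterion Q1, is in category U, is pure, has attribute S, is in state H, is a literal, carries flag J, has attribute L1.
Rules concluding "it has a polymorphic type": R17 needs "it is a constant expression"; R30 needs "it meets criterion V" — none of these are established.

No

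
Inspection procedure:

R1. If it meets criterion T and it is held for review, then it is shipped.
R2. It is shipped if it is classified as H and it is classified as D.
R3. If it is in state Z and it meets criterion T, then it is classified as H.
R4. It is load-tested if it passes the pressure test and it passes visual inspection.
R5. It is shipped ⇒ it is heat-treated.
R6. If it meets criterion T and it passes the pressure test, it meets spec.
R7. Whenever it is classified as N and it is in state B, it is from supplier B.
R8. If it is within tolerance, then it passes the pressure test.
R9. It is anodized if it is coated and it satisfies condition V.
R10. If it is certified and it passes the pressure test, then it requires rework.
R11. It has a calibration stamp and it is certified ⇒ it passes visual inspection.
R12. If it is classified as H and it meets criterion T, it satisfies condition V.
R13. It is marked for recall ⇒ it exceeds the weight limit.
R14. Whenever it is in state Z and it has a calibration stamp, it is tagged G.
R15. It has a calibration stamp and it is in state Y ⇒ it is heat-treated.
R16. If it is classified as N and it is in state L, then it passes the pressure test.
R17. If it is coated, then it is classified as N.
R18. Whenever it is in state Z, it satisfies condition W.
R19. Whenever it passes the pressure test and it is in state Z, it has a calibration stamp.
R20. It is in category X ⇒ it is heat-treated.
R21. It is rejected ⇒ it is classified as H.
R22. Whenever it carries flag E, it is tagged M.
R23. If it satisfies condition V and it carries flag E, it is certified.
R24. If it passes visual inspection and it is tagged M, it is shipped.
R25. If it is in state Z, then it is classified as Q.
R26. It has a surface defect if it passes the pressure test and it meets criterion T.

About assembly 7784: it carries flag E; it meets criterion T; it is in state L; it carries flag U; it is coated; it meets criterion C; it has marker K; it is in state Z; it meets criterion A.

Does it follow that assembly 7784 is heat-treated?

Yes

By R3 (it is in state Z, it meets criterion T): it is classified as H.
By R12 (it is classified as H, it meets criterion T): it satisfies condition V.
By R17 (it is coated): it is classified as N.
By R22 (it carries flag E): it is tagged M.
By R23 (it satisfies condition V, it carries flag E): it is certified.
By R16 (it is classified as N, it is in state L): it passes the pressure test.
By R19 (it passes the pressure test, it is in state Z): it has a calibration stamp.
By R11 (it has a calibration stamp, it is certified): it passes visual inspection.
By R24 (it passes visual inspection, it is tagged M): it is shipped.
By R5 (it is shipped): it is heat-treated.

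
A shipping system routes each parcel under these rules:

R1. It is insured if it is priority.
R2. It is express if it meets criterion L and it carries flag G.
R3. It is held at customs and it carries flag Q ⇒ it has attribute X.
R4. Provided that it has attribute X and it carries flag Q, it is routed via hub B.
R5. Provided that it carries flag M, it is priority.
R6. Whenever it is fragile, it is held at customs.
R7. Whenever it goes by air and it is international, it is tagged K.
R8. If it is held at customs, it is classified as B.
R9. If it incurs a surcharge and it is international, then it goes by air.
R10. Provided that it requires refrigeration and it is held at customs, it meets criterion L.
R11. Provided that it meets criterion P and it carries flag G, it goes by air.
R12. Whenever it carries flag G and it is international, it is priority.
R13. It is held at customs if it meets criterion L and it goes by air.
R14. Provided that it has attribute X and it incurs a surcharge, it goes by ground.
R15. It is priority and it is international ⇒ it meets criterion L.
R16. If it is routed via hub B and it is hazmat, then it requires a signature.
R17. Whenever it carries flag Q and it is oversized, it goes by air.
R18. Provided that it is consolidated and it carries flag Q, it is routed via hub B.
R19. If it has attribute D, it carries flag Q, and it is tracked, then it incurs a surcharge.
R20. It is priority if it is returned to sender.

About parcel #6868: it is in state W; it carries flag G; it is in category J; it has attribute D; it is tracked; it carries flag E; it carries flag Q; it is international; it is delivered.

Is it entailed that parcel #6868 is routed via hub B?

Yes

By R12 (it carries flag G, it is international): it is priority.
By R15 (it is priority, it is international): it meets criterion L.
By R19 (it has attribute D, it carries flag Q, it is tracked): it incurs a surcharge.
By R9 (it incurs a surcharge, it is international): it goes by air.
By R13 (it meets criterion L, it goes by air): it is held at customs.
By R3 (it is held at customs, it carries flag Q): it has attribute X.
By R4 (it has attribute X, it carries flag Q): it is routed via hub B.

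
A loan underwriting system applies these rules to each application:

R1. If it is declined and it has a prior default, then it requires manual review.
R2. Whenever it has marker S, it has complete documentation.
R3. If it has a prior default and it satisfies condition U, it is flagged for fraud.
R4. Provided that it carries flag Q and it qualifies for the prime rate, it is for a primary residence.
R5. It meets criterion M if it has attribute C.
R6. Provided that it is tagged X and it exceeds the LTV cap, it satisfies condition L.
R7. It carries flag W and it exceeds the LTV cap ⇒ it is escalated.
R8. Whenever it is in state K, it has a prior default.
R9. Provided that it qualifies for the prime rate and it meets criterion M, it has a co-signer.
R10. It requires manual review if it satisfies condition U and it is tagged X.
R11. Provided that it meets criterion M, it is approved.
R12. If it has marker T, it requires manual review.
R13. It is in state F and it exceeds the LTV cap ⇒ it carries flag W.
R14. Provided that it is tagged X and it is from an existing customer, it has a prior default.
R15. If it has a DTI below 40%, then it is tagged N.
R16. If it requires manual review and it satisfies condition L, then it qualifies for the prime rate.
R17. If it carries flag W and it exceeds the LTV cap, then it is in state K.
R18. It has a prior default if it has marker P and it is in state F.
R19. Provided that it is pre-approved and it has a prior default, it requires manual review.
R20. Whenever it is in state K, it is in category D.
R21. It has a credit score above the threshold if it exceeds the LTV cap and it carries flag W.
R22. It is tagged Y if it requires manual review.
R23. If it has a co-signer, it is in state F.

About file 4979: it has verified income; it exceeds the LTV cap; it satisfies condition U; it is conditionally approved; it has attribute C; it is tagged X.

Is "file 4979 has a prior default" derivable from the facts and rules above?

Yes

By R5 (it has attribute C): it meets criterion M.
By R6 (it is tagged X, it exceeds the LTV cap): it satisfies condition L.
By R10 (it satisfies condition U, it is tagged X): it requires manual review.
By R16 (it requires manual review, it satisfies condition L): it qualifies for the prime rate.
By R9 (it qualifies for the prime rate, it meets criterion M): it has a co-signer.
By R23 (it has a co-signer): it is in state F.
By R13 (it is in state F, it exceeds the LTV cap): it carries flag W.
By R17 (it carries flag W, it exceeds the LTV cap): it is in state K.
By R8 (it is in state K): it has a prior default.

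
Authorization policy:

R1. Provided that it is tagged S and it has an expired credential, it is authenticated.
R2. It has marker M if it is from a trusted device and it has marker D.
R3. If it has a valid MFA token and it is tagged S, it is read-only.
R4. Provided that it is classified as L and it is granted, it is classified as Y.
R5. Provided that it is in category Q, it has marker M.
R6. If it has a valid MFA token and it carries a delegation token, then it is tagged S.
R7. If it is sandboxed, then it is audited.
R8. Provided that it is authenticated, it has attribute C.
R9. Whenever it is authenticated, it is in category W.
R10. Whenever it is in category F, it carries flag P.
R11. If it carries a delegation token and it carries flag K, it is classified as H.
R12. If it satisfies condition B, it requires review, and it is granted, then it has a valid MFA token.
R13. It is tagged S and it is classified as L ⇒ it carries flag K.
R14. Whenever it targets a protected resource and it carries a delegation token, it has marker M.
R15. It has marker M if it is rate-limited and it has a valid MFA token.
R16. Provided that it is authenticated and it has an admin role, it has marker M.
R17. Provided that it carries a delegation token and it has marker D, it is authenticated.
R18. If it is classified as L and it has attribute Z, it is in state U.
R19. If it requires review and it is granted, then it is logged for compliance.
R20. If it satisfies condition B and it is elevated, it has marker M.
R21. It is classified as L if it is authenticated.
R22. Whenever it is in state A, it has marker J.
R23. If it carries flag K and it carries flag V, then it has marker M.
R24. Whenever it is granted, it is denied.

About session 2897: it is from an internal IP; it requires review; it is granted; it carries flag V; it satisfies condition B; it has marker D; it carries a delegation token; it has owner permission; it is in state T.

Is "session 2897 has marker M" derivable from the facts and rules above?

Yes

By R12 (it satisfies condition B, it requires review, it is granted): it has a valid MFA token.
By R17 (it carries a delegation token, it has marker D): it is authenticated.
By R21 (it is authenticated): it is classified as L.
By R6 (it has a valid MFA token, it carries a delegation token): it is tagged S.
By R13 (it is tagged S, it is classified as L): it carries flag K.
By R23 (it carries flag K, it carries flag V): it has marker M.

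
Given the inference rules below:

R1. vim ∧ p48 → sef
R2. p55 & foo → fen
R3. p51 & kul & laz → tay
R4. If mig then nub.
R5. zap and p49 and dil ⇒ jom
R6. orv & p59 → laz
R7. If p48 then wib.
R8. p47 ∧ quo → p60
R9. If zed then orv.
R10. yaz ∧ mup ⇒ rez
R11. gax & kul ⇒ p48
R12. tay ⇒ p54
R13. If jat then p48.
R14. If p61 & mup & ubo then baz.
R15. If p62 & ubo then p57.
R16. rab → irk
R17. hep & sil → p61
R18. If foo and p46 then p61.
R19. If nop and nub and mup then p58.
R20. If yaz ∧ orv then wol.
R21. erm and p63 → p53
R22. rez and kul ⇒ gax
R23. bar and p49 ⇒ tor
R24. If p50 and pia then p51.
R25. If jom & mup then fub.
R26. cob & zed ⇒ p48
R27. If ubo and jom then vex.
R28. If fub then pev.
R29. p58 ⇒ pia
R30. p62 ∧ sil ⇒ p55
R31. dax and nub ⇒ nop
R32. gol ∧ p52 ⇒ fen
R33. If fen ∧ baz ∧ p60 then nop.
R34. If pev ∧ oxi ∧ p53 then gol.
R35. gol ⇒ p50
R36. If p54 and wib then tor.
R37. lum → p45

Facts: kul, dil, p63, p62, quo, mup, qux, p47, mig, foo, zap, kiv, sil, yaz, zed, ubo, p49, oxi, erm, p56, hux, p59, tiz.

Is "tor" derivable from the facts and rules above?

Forward chaining from the given facts derives: nub, jom, p60, orv, rez, p57, wol, p53, gax, fub, vex, pev, p55, gol, p50, fen, laz, p48, wib.
Rules concluding tor: R23 needs bar; R36 needs p54 — none of these are established.

No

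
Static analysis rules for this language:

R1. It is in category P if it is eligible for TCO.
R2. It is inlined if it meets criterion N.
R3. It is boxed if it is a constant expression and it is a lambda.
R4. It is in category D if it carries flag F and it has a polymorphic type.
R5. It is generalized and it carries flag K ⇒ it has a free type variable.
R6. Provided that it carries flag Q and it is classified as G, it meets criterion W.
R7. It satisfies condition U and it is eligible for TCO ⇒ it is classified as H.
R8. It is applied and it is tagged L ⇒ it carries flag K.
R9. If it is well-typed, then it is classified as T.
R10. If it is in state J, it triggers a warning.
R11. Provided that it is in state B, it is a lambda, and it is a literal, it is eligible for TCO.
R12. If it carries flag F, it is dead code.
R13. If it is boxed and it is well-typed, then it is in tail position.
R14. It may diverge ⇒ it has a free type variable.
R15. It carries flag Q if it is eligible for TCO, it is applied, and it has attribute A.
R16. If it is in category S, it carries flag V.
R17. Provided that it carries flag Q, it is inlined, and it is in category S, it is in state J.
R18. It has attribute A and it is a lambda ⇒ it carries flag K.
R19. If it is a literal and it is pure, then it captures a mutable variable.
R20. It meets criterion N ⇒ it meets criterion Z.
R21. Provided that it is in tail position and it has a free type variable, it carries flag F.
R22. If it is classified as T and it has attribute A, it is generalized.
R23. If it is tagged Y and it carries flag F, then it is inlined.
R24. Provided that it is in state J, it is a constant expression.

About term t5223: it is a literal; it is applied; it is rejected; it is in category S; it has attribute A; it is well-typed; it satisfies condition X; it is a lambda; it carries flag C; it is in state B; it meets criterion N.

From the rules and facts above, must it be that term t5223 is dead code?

Yes

By R2 (it meets criterion N): it is inlined.
By R9 (it is well-typed): it is classified as T.
By R11 (it is in state B, it is a lambda, it is a literal): it is eligible for TCO.
By R15 (it is eligible for TCO, it is applied, it has attribute A): it carries flag Q.
By R17 (it carries flag Q, it is inlined, it is in category S): it is in state J.
By R18 (it has attribute A, it is a lambda): it carries flag K.
By R22 (it is classified as T, it has attribute A): it is generalized.
By R24 (it is in state J): it is a constant expression.
By R3 (it is a constant expression, it is a lambda): it is boxed.
By R5 (it is generalized, it carries flag K): it has a free type variable.
By R13 (it is boxed, it is well-typed): it is in tail position.
By R21 (it is in tail position, it has a free type variable): it carries flag F.
By R12 (it carries flag F): it is dead code.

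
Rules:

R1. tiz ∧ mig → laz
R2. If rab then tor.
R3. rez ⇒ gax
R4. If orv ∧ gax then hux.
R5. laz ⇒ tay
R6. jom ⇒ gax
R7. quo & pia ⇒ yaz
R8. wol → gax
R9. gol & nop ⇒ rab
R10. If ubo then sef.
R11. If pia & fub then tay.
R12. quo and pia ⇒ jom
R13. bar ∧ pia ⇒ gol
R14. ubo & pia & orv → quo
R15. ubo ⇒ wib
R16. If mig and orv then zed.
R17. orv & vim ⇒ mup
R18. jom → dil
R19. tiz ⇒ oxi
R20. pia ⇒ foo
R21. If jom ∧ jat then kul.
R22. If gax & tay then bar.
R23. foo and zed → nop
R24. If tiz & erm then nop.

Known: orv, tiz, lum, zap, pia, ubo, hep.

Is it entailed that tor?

No

Forward chaining from the given facts derives: sef, quo, wib, oxi, foo, yaz, jom, dil, gax, hux.
The only rule concluding tor is R2, which needs rab; that is never established.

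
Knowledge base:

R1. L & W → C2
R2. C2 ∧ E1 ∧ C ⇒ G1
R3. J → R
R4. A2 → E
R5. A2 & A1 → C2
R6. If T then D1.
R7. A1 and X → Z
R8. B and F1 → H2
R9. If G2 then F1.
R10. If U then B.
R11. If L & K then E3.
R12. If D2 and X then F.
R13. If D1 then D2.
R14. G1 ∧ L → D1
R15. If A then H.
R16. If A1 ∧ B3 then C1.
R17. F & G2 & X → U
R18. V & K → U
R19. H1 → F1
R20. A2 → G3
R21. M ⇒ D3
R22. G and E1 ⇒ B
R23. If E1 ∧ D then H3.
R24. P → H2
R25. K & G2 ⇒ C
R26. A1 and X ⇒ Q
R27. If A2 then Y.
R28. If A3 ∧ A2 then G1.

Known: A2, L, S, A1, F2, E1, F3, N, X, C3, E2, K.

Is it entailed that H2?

Forward chaining from the given facts derives: E, C2, Z, E3, G3, Q, Y.
Rules concluding H2: R8 needs B; R24 needs P — none of these are established.

No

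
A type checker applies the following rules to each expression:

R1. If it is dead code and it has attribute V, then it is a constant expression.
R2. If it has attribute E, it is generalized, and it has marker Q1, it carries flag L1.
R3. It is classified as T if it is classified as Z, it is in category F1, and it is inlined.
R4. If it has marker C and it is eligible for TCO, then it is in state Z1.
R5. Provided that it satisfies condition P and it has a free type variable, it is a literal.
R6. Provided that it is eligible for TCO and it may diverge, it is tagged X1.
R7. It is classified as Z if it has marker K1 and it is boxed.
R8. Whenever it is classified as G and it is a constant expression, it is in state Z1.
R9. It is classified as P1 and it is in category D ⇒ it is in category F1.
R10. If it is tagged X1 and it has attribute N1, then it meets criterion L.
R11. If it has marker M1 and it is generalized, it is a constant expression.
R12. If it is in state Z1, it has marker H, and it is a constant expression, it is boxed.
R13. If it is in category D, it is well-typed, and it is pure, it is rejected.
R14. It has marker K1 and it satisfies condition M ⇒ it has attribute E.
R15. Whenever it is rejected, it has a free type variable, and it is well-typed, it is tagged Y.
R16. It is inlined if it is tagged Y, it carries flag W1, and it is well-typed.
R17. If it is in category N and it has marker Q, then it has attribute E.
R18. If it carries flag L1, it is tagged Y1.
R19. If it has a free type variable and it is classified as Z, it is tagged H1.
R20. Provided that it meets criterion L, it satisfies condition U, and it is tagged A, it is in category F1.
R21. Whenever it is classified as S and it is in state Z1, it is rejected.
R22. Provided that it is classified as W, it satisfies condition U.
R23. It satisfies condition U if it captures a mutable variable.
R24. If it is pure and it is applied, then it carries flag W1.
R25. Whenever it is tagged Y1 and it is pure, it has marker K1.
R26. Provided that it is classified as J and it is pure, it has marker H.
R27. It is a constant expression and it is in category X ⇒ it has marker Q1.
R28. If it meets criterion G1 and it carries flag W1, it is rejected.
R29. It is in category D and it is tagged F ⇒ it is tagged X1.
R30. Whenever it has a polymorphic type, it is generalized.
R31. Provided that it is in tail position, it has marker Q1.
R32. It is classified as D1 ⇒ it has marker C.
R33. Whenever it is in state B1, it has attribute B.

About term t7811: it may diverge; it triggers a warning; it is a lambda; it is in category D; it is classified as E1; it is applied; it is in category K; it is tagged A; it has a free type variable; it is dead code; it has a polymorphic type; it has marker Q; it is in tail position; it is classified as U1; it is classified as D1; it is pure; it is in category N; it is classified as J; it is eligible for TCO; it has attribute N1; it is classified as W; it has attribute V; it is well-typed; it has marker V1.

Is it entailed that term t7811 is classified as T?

Yes

By R1 (it is dead code, it has attribute V): it is a constant expression.
By R6 (it is eligible for TCO, it may diverge): it is tagged X1.
By R10 (it is tagged X1, it has attribute N1): it meets criterion L.
By R13 (it is in category D, it is well-typed, it is pure): it is rejected.
By R15 (it is rejected, it has a free type variable, it is well-typed): it is tagged Y.
By R17 (it is in category N, it has marker Q): it has attribute E.
By R22 (it is classified as W): it satisfies condition U.
By R24 (it is pure, it is applied): it carries flag W1.
By R26 (it is classified as J, it is pure): it has marker H.
By R30 (it has a polymorphic type): it is generalized.
By R31 (it is in tail position): it has marker Q1.
By R32 (it is classified as D1): it has marker C.
By R2 (it has attribute E, it is generalized, it has marker Q1): it carries flag L1.
By R4 (it has marker C, it is eligible for TCO): it is in state Z1.
By R12 (it is in state Z1, it has marker H, it is a constant expression): it is boxed.
By R16 (it is tagged Y, it carries flag W1, it is well-typed): it is inlined.
By R18 (it carries flag L1): it is tagged Y1.
By R20 (it meets criterion L, it satisfies condition U, it is tagged A): it is in category F1.
By R25 (it is tagged Y1, it is pure): it has marker K1.
By R7 (it has marker K1, it is boxed): it is classified as Z.
By R3 (it is classified as Z, it is in category F1, it is inlined): it is classified as T.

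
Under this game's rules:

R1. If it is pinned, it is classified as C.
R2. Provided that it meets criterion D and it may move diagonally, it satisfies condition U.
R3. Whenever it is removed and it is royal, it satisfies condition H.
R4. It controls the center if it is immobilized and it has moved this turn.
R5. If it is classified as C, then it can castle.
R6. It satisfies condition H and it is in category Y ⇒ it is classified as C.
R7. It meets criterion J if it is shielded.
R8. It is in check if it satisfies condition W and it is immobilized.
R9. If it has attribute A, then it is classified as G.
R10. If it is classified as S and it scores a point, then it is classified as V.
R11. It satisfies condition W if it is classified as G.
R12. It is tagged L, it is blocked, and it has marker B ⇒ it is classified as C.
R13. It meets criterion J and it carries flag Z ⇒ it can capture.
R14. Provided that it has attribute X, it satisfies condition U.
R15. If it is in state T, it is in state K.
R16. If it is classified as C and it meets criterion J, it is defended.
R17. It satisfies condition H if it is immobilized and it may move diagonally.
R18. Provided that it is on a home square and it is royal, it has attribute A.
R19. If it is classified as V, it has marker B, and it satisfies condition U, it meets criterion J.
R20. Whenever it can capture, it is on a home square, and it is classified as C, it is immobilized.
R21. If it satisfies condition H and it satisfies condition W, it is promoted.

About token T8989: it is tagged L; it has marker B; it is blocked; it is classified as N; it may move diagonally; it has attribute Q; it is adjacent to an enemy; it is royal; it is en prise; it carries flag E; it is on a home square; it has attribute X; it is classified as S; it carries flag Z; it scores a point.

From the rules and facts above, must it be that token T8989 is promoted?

By R10 (it is classified as S, it scores a point): it is classified as V.
By R12 (it is tagged L, it is blocked, it has marker B): it is classified as C.
By R14 (it has attribute X): it satisfies condition U.
By R18 (it is on a home square, it is royal): it has attribute A.
By R19 (it is classified as V, it has marker B, it satisfies condition U): it meets criterion J.
By R9 (it has attribute A): it is classified as G.
By R11 (it is classified as G): it satisfies condition W.
By R13 (it meets criterion J, it carries flag Z): it can capture.
By R20 (it can capture, it is on a home square, it is classified as C): it is immobilized.
By R17 (it is immobilized, it may move diagonally): it satisfies condition H.
By R21 (it satisfies condition H, it satisfies condition W): it is promoted.

Yes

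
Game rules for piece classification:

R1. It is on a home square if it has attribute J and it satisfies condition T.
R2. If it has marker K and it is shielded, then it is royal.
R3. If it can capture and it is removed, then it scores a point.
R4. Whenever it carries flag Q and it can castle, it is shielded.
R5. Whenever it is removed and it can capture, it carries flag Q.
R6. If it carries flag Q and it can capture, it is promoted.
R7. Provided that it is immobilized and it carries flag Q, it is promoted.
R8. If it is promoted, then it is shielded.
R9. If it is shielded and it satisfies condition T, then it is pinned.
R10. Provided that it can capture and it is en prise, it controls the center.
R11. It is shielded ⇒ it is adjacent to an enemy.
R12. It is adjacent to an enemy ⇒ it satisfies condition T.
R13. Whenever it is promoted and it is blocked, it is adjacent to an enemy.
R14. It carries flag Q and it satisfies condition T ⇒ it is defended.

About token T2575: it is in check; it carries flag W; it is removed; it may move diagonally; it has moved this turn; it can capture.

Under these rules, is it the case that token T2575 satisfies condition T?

By R5 (it is removed, it can capture): it carries flag Q.
By R6 (it carries flag Q, it can capture): it is promoted.
By R8 (it is promoted): it is shielded.
By R11 (it is shielded): it is adjacent to an enemy.
By R12 (it is adjacent to an enemy): it satisfies condition T.

Yes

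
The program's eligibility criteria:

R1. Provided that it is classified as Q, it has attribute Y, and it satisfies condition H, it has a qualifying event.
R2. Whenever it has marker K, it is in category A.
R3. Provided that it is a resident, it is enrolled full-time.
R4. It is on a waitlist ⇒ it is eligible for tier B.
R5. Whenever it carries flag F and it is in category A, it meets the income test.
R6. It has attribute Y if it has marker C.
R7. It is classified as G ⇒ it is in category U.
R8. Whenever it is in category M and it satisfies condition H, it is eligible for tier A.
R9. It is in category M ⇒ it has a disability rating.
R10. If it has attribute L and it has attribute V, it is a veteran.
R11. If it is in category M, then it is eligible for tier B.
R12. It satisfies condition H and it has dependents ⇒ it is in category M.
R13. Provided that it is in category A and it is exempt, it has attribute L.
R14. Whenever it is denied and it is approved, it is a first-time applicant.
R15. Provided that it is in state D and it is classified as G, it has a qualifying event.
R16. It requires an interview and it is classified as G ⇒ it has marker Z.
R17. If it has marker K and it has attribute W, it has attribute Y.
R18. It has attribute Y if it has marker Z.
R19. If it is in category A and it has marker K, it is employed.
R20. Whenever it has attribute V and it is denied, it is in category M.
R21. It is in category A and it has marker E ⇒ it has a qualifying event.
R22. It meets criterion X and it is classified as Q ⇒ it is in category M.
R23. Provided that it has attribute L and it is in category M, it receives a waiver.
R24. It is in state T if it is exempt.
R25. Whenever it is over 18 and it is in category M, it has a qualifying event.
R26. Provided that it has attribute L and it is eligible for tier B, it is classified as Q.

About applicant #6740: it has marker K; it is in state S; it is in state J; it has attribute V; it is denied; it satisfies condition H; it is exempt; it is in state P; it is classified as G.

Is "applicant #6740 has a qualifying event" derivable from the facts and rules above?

No

Forward chaining from the given facts derives: is in category A, is in category U, has attribute L, is employed, is in category M, receives a waiver, is in state T, is eligible for tier A, has a disability rating, is a veteran, is eligible for tier B, is classified as Q.
Rules concluding "it has a qualifying event": R1 needs "it has attribute Y"; R15 needs "it is in state D"; R21 needs "it has marker E"; R25 needs "it is over 18" — none of these are established.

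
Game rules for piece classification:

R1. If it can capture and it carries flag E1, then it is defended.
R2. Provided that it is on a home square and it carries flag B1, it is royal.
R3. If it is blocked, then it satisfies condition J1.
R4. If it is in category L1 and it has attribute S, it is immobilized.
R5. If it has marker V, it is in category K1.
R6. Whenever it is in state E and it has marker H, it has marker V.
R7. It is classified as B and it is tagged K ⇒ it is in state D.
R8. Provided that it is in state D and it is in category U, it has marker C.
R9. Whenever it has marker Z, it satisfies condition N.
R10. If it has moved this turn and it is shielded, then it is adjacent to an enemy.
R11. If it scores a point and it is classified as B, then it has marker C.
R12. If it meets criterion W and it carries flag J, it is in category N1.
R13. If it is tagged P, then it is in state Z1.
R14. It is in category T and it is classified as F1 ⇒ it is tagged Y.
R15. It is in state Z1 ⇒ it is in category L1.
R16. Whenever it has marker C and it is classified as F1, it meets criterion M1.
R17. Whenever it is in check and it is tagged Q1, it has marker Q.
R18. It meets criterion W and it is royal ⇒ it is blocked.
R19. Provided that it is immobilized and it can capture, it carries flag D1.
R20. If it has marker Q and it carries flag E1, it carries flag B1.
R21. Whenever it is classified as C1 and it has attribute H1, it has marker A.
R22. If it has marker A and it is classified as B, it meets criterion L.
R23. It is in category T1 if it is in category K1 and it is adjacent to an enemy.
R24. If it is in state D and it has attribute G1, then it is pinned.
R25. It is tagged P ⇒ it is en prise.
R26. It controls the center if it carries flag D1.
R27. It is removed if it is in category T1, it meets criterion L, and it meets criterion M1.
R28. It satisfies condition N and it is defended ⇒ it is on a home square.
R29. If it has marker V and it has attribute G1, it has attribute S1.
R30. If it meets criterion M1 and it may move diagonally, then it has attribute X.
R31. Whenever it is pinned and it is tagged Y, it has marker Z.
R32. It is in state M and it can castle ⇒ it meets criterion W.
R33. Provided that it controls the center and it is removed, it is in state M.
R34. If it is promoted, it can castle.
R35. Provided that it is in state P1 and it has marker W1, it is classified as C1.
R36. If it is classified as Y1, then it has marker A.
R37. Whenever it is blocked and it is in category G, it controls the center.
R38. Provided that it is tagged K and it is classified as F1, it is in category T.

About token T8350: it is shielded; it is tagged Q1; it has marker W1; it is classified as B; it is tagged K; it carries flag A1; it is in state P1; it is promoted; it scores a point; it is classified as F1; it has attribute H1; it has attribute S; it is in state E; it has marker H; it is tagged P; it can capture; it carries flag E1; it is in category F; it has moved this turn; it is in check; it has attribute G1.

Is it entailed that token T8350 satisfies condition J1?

Yes

By R1 (it can capture, it carries flag E1): it is defended.
By R6 (it is in state E, it has marker H): it has marker V.
By R7 (it is classified as B, it is tagged K): it is in state D.
By R10 (it has moved this turn, it is shielded): it is adjacent to an enemy.
By R11 (it scores a point, it is classified as B): it has marker C.
By R13 (it is tagged P): it is in state Z1.
By R15 (it is in state Z1): it is in category L1.
By R16 (it has marker C, it is classified as F1): it meets criterion M1.
By R17 (it is in check, it is tagged Q1): it has marker Q.
By R20 (it has marker Q, it carries flag E1): it carries flag B1.
By R24 (it is in state D, it has attribute G1): it is pinned.
By R34 (it is promoted): it can castle.
By R35 (it is in state P1, it has marker W1): it is classified as C1.
By R38 (it is tagged K, it is classified as F1): it is in category T.
By R4 (it is in category L1, it has attribute S): it is immobilized.
By R5 (it has marker V): it is in category K1.
By R14 (it is in category T, it is classified as F1): it is tagged Y.
By R19 (it is immobilized, it can capture): it carries flag D1.
By R21 (it is classified as C1, it has attribute H1): it has marker A.
By R22 (it has marker A, it is classified as B): it meets criterion L.
By R23 (it is in category K1, it is adjacent to an enemy): it is in category T1.
By R26 (it carries flag D1): it controls the center.
By R27 (it is in category T1, it meets criterion L, it meets criterion M1): it is removed.
By R31 (it is pinned, it is tagged Y): it has marker Z.
By R33 (it controls the center, it is removed): it is in state M.
By R9 (it has marker Z): it satisfies condition N.
By R28 (it satisfies condition N, it is defended): it is on a home square.
By R32 (it is in state M, it can castle): it meets criterion W.
By R2 (it is on a home square, it carries flag B1): it is royal.
By R18 (it meets criterion W, it is royal): it is blocked.
By R3 (it is blocked): it satisfies condition J1.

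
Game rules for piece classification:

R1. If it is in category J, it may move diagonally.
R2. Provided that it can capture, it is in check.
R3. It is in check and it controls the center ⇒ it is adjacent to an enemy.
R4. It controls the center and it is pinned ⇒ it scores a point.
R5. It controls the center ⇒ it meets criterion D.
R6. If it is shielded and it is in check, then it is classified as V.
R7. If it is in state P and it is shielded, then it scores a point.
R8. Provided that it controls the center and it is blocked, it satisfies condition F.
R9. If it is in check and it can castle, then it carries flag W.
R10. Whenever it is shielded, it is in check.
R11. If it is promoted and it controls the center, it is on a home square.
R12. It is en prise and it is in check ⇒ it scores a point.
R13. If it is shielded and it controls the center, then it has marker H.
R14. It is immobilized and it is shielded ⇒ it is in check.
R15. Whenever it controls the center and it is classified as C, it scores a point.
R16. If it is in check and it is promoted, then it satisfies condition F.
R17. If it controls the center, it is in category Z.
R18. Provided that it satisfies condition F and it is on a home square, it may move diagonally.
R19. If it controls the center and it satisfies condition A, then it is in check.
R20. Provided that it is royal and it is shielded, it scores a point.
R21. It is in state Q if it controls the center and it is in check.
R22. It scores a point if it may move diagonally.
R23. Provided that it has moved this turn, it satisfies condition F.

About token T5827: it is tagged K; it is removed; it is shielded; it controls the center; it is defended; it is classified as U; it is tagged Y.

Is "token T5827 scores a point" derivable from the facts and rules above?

No

Forward chaining from the given facts derives: meets criterion D, is in check, has marker H, is in category Z, is in state Q, is adjacent to an enemy, is classified as V.
Rules concluding "it scores a point": R4 needs "it is pinned"; R7 needs "it is in state P"; R12 needs "it is en prise"; R15 needs "it is classified as C"; R20 needs "it is royal"; R22 needs "it may move diagonally" — none of these are established.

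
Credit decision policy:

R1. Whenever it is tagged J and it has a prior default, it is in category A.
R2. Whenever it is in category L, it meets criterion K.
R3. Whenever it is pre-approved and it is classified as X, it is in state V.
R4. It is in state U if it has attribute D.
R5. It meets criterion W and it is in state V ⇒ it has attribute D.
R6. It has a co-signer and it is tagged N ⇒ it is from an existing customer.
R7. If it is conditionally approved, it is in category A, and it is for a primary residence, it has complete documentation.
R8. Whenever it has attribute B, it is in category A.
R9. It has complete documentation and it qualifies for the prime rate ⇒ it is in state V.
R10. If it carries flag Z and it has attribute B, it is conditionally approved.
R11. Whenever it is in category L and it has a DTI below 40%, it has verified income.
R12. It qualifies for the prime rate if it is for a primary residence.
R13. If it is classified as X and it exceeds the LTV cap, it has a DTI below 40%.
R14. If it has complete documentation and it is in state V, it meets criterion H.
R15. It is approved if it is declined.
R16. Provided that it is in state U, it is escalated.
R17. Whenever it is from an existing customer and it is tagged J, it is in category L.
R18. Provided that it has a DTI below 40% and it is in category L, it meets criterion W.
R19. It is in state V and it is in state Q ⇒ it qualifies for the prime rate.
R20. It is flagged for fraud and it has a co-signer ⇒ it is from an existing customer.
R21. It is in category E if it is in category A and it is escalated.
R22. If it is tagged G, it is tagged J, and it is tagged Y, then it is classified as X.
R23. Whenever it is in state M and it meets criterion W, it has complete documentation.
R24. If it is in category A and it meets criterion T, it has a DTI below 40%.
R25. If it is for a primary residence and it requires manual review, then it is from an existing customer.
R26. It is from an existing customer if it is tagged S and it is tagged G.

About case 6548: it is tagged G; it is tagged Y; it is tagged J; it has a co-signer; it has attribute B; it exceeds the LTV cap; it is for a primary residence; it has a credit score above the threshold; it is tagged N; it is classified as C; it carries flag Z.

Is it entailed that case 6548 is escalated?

Yes

By R6 (it has a co-signer, it is tagged N): it is from an existing customer.
By R8 (it has attribute B): it is in category A.
By R10 (it carries flag Z, it has attribute B): it is conditionally approved.
By R12 (it is for a primary residence): it qualifies for the prime rate.
By R17 (it is from an existing customer, it is tagged J): it is in category L.
By R22 (it is tagged G, it is tagged J, it is tagged Y): it is classified as X.
By R7 (it is conditionally approved, it is in category A, it is for a primary residence): it has complete documentation.
By R9 (it has complete documentation, it qualifies for the prime rate): it is in state V.
By R13 (it is classified as X, it exceeds the LTV cap): it has a DTI below 40%.
By R18 (it has a DTI below 40%, it is in category L): it meets criterion W.
By R5 (it meets criterion W, it is in state V): it has attribute D.
By R4 (it has attribute D): it is in state U.
By R16 (it is in state U): it is escalated.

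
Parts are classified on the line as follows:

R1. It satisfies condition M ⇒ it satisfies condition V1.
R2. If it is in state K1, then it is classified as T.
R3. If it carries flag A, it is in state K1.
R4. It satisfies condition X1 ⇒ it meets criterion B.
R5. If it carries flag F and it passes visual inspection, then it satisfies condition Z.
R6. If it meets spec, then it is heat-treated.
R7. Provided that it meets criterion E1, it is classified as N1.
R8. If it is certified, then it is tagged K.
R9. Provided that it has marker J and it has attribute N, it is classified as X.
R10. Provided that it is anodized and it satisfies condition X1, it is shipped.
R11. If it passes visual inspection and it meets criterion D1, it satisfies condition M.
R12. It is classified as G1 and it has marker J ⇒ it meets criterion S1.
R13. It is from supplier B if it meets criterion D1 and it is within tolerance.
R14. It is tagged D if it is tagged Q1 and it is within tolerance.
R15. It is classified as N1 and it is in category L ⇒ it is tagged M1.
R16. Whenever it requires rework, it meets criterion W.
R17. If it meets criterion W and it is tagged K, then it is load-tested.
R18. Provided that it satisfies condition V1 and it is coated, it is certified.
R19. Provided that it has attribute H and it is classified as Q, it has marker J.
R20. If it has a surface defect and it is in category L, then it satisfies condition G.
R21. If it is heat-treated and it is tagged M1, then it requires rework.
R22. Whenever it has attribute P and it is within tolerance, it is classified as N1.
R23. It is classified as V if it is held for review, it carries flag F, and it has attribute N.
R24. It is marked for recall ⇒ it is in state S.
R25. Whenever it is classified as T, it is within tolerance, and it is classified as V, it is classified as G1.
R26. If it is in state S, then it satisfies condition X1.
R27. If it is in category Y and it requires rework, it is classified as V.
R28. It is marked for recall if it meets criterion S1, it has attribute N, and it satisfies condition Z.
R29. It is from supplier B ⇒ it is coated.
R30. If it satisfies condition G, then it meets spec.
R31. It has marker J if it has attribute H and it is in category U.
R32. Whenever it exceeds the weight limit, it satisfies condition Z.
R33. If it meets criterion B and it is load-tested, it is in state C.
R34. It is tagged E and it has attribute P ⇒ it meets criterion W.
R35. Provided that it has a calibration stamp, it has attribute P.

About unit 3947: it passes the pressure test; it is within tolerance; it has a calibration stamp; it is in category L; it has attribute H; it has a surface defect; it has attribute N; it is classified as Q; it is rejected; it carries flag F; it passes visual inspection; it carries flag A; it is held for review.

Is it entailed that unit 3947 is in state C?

Forward chaining from the given facts derives: is in state K1, satisfies condition Z, has marker J, satisfies condition G, is classified as V, meets spec, has attribute P, is classified as T, is heat-treated, is classified as X, is classified as N1, is classified as G1, meets criterion S1, is tagged M1, requires rework, is marked for recall, meets criterion W, is in state S, satisfies condition X1, meets criterion B.
The only rule concluding "it is in state C" is R33, which needs "it is load-tested"; that is never established.

No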